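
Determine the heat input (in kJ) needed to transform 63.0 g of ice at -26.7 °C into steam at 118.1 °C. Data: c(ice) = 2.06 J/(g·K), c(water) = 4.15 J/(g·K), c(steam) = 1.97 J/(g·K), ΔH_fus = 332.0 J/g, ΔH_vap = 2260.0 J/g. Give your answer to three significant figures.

q = 195 kJ

q1 (heat ice -26.7→0.0 °C): 63.0 × 2.06 × 26.7 = 3465 J
q2 (melt at 0 °C): 63.0 × 332.0 = 20916 J
q3 (heat water 0.0→100.0 °C): 63.0 × 4.15 × 100.0 = 26145 J
q4 (vaporize at 100 °C): 63.0 × 2260.0 = 142380 J
q5 (heat steam 100.0→118.1 °C): 63.0 × 1.97 × 18.1 = 2246 J
Total: 3465 + 20916 + 26145 + 142380 + 2246 = 195152 J = 195 kJ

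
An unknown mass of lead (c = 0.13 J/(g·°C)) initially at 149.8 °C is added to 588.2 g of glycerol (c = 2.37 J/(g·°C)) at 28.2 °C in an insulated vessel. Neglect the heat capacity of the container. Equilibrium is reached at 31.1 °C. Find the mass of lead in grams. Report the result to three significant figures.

m = 262 g

q_gained = (588.2 × 2.37) × (31.1 − 28.2) = 4043 J
q_lost = m × 0.13 × (149.8 − 31.1) = 15.431 m
m = 4043 / 15.431 = 262 g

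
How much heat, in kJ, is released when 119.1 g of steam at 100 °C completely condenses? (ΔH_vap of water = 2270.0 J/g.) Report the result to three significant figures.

q = 270 kJ

q = m × ΔH_vap = 119.1 × 2270.0 = 270400 J = 270 kJ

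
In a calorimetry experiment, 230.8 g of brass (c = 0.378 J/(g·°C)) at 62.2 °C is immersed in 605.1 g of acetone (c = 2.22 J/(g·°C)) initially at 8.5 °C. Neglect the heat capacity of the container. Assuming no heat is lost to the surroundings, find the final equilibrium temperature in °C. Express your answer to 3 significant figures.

T_f = 11.8 °C

Heat lost by brass = heat gained by acetone.
(230.8)(0.378)(62.2 − T) = (605.1)(2.22)(T − 8.5)
87.2424 (62.2 − T) = 1343.322 (T − 8.5)
5426.5 − 87.2424 T = 1343.322 T − 11418
16844.5 = 1430.5644 T
T = 11.77 °C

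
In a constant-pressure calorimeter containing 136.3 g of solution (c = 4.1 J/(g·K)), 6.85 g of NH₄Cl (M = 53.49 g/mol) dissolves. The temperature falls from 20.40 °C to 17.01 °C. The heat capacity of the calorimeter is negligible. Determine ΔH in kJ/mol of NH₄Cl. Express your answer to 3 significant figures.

|ΔT| = |17.01 − 20.40| = 3.39 °C
|q_surr| = (136.3 × 4.1) × 3.39 = 558.83 × 3.39 = 1894 J
n(NH₄Cl) = 6.85 / 53.49 = 0.1281 mol
Temperature fell, so q_rxn = +|q_surr| = 1.894 kJ
ΔH = q_rxn / n = 14.79 kJ/mol

ΔH = 14.8 kJ/mol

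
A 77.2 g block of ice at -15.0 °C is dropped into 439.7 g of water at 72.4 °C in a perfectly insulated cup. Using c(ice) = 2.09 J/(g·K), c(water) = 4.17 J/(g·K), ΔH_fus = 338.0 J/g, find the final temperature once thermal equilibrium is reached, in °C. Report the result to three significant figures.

Heat to bring ice to 0 °C and melt it: q₁ = 77.2×2.09×15.0 + 77.2×338.0 = 28514 J
Heat the water can supply cooling to 0 °C: 439.7×4.17×72.4 = 132749 J > q₁, so all ice melts.
Energy balance: 439.7×4.17×(72.4 − T) = 28514 + 77.2×4.17×(T − 0)
1833.549(72.4 − T) = 28514 + 321.924 T
132749 − 28514 = 2155.473 T
T = 104235 / 2155.473 = 48.36 °C

T_f = 48.4 °C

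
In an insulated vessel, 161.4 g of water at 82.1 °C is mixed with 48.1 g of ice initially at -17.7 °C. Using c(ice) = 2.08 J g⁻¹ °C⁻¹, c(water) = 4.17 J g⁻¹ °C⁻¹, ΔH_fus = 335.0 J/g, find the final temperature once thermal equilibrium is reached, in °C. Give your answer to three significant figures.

Heat to bring ice to 0 °C and melt it: q₁ = 48.1×2.08×17.7 + 48.1×335.0 = 17884 J
Heat the water can supply cooling to 0 °C: 161.4×4.17×82.1 = 55256.4 J > q₁, so all ice melts.
Energy balance: 161.4×4.17×(82.1 − T) = 17884 + 48.1×4.17×(T − 0)
673.038(82.1 − T) = 17884 + 200.577 T
55256.4 − 17884 = 873.615 T
T = 37372.4 / 873.615 = 42.78 °C

T_f = 42.8 °C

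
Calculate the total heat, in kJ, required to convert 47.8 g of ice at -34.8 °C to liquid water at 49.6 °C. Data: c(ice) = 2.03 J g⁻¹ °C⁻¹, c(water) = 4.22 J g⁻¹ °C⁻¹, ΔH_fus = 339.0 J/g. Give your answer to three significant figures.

q1 (heat ice -34.8→0.0 °C): 47.8 × 2.03 × 34.8 = 3377 J
q2 (melt at 0 °C): 47.8 × 339.0 = 16204 J
q3 (heat water 0.0→49.6 °C): 47.8 × 4.22 × 49.6 = 10005 J
Total: 3377 + 16204 + 10005 = 29586 J = 29.6 kJ

q = 29.6 kJ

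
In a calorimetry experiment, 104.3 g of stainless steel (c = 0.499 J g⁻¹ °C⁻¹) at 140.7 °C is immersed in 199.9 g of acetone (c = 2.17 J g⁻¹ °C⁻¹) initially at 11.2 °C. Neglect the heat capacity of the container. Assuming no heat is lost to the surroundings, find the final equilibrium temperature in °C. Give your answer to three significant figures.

T_f = 25.1 °C

Heat lost by stainless steel = heat gained by acetone.
(104.3)(0.499)(140.7 − T) = (199.9)(2.17)(T − 11.2)
52.0457 (140.7 − T) = 433.783 (T − 11.2)
7322.8 − 52.0457 T = 433.783 T − 4858.4
12181.2 = 485.8287 T
T = 25.07 °C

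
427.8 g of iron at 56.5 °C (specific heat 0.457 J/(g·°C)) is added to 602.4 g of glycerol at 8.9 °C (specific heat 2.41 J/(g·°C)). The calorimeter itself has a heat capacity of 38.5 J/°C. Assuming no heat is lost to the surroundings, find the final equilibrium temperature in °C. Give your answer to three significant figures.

T_f = 14.4 °C

Heat lost by iron = heat gained by glycerol + calorimeter.
(427.8)(0.457)(56.5 − T) = [(602.4)(2.41) + 38.5](T − 8.9)
195.5046 (56.5 − T) = 1490.284 (T − 8.9)
11046 − 195.5046 T = 1490.284 T − 13264
24310 = 1685.7886 T
T = 14.42 °C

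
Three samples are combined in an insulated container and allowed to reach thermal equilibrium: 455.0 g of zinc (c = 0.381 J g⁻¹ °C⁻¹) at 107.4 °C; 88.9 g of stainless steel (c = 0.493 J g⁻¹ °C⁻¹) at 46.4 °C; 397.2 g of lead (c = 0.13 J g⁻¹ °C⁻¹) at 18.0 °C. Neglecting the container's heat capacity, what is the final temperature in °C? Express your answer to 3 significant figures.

T_f = 80.3 °C

Σ mᵢcᵢ(T − Tᵢ) = 0  ⇒  T = Σ mᵢcᵢTᵢ / Σ mᵢcᵢ
Σ mᵢcᵢ = 455.0×0.381 + 88.9×0.493 + 397.2×0.13 = 268.8187
Σ mᵢcᵢTᵢ = 173.355×107.4 + 43.8277×46.4 + 51.636×18.0 = 21581
T = 21581 / 268.8187 = 80.28 °C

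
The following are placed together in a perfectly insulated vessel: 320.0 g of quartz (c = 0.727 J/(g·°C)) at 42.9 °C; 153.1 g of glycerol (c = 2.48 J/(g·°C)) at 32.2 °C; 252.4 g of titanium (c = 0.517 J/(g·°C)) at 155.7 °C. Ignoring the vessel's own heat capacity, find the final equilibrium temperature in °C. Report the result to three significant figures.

Σ mᵢcᵢ(T − Tᵢ) = 0  ⇒  T = Σ mᵢcᵢTᵢ / Σ mᵢcᵢ
Σ mᵢcᵢ = 320.0×0.727 + 153.1×2.48 + 252.4×0.517 = 742.8188
Σ mᵢcᵢTᵢ = 232.64×42.9 + 379.688×32.2 + 130.4908×155.7 = 42524
T = 42524 / 742.8188 = 57.247 °C

T_f = 57.2 °C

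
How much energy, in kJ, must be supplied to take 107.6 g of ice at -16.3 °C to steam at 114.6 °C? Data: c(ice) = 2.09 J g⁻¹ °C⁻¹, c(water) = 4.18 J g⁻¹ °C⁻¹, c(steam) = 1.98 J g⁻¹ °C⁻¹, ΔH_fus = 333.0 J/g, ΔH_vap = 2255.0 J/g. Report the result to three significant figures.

q1 (heat ice -16.3→0.0 °C): 107.6 × 2.09 × 16.3 = 3666 J
q2 (melt at 0 °C): 107.6 × 333.0 = 35831 J
q3 (heat water 0.0→100.0 °C): 107.6 × 4.18 × 100.0 = 44977 J
q4 (vaporize at 100 °C): 107.6 × 2255.0 = 242638 J
q5 (heat steam 100.0→114.6 °C): 107.6 × 1.98 × 14.6 = 3111 J
Total: 3666 + 35831 + 44977 + 242638 + 3111 = 330223 J = 330 kJ

q = 330 kJ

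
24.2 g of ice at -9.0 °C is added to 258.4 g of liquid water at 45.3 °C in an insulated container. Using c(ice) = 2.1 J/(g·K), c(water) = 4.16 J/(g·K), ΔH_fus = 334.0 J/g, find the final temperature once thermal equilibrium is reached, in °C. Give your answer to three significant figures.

T_f = 34.2 °C

Heat to bring ice to 0 °C and melt it: q₁ = 24.2×2.1×9.0 + 24.2×334.0 = 8540.2 J
Heat the water can supply cooling to 0 °C: 258.4×4.16×45.3 = 48695.0 J > q₁, so all ice melts.
Energy balance: 258.4×4.16×(45.3 − T) = 8540.2 + 24.2×4.16×(T − 0)
1074.944(45.3 − T) = 8540.2 + 100.672 T
48695.0 − 8540.2 = 1175.616 T
T = 40154.8 / 1175.616 = 34.16 °C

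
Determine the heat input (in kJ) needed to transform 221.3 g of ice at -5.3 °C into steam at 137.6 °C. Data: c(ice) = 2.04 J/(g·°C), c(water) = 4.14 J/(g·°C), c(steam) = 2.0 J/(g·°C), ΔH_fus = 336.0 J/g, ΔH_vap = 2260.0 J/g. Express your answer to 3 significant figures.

q = 685 kJ

q1 (heat ice -5.3→0.0 °C): 221.3 × 2.04 × 5.3 = 2393 J
q2 (melt at 0 °C): 221.3 × 336.0 = 74357 J
q3 (heat water 0.0→100.0 °C): 221.3 × 4.14 × 100.0 = 91618 J
q4 (vaporize at 100 °C): 221.3 × 2260.0 = 500138 J
q5 (heat steam 100.0→137.6 °C): 221.3 × 2.0 × 37.6 = 16642 J
Total: 2393 + 74357 + 91618 + 500138 + 16642 = 685148 J = 685 kJ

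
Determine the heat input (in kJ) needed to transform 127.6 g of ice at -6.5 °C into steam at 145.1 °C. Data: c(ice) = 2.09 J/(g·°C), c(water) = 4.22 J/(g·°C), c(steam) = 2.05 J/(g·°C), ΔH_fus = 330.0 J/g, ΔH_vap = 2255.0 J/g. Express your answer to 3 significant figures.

q = 397 kJ

q1 (heat ice -6.5→0.0 °C): 127.6 × 2.09 × 6.5 = 1733 J
q2 (melt at 0 °C): 127.6 × 330.0 = 42108 J
q3 (heat water 0.0→100.0 °C): 127.6 × 4.22 × 100.0 = 53847 J
q4 (vaporize at 100 °C): 127.6 × 2255.0 = 287738 J
q5 (heat steam 100.0→145.1 °C): 127.6 × 2.05 × 45.1 = 11797 J
Total: 1733 + 42108 + 53847 + 287738 + 11797 = 397223 J = 397 kJ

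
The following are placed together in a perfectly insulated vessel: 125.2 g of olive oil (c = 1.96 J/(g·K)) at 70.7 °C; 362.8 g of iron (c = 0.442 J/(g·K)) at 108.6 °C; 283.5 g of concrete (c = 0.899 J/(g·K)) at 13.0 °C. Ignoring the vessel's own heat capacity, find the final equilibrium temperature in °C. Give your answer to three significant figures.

T_f = 57.6 °C

Σ mᵢcᵢ(T − Tᵢ) = 0  ⇒  T = Σ mᵢcᵢTᵢ / Σ mᵢcᵢ
Σ mᵢcᵢ = 125.2×1.96 + 362.8×0.442 + 283.5×0.899 = 660.6161
Σ mᵢcᵢTᵢ = 245.392×70.7 + 160.3576×108.6 + 254.8665×13.0 = 38077
T = 38077 / 660.6161 = 57.64 °C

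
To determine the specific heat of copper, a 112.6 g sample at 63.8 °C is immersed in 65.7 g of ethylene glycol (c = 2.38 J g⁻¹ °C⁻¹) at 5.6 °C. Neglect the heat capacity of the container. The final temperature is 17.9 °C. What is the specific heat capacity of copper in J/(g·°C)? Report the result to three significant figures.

q_gained = (65.7 × 2.38) × (17.9 − 5.6) = 1923 J
q_lost = 112.6 × c × (63.8 − 17.9) = 5168.34 c
Set equal: c = 1923 / 5168.34 = 0.372 J/(g·°C)

c = 0.372 J/(g·°C)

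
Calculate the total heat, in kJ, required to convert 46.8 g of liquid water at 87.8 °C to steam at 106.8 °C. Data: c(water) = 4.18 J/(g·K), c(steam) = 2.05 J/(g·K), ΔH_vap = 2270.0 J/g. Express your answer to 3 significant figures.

q1 (heat water 87.8→100.0 °C): 46.8 × 4.18 × 12.2 = 2387 J
q2 (vaporize at 100 °C): 46.8 × 2270.0 = 106236 J
q3 (heat steam 100.0→106.8 °C): 46.8 × 2.05 × 6.8 = 652 J
Total: 2387 + 106236 + 652 = 109275 J = 109 kJ

q = 109 kJ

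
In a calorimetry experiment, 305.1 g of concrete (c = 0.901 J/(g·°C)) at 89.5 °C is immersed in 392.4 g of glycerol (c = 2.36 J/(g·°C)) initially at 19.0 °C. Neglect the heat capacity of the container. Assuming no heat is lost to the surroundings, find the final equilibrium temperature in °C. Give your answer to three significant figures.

T_f = 35.1 °C

Heat lost by concrete = heat gained by glycerol.
(305.1)(0.901)(89.5 − T) = (392.4)(2.36)(T − 19.0)
274.8951 (89.5 − T) = 926.064 (T − 19.0)
24603 − 274.8951 T = 926.064 T − 17595
42198 = 1200.9591 T
T = 35.14 °C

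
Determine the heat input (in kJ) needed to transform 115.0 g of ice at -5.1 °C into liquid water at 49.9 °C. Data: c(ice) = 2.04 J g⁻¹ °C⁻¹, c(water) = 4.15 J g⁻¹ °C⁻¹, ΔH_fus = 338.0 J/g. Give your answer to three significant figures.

q1 (heat ice -5.1→0.0 °C): 115.0 × 2.04 × 5.1 = 1196 J
q2 (melt at 0 °C): 115.0 × 338.0 = 38870 J
q3 (heat water 0.0→49.9 °C): 115.0 × 4.15 × 49.9 = 23815 J
Total: 1196 + 38870 + 23815 = 63881 J = 63.9 kJ

q = 63.9 kJ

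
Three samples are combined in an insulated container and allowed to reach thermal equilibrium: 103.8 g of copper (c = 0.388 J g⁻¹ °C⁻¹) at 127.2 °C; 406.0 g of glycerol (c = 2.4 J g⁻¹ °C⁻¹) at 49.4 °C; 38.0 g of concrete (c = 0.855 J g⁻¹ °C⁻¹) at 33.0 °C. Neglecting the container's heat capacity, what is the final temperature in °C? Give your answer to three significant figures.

Σ mᵢcᵢ(T − Tᵢ) = 0  ⇒  T = Σ mᵢcᵢTᵢ / Σ mᵢcᵢ
Σ mᵢcᵢ = 103.8×0.388 + 406.0×2.4 + 38.0×0.855 = 1047.1644
Σ mᵢcᵢTᵢ = 40.2744×127.2 + 974.4×49.4 + 32.49×33.0 = 54330
T = 54330 / 1047.1644 = 51.88 °C

T_f = 51.9 °C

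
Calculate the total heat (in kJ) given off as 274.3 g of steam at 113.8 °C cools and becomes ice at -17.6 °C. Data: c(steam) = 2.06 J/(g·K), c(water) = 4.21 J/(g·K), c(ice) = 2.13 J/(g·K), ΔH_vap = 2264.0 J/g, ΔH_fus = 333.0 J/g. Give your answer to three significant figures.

q1 (cool steam 113.8→100 °C): 274.3 × 2.06 × 13.8 = 7798 J
q2 (condense at 100 °C): 274.3 × 2264.0 = 621015 J
q3 (cool water 100→0 °C): 274.3 × 4.21 × 100.0 = 115480 J
q4 (freeze at 0 °C): 274.3 × 333.0 = 91342 J
q5 (cool ice 0→-17.6 °C): 274.3 × 2.13 × 17.6 = 10283 J
Total: 7798 + 621015 + 115480 + 91342 + 10283 = 845918 J = 846 kJ

q = 846 kJ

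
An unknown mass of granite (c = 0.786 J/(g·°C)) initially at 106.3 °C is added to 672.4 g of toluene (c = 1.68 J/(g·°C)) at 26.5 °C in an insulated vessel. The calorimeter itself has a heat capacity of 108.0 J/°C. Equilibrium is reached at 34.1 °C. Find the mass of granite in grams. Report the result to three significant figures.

q_gained = (672.4 × 1.68 + 108.0) × (34.1 − 26.5) = 9406 J
q_lost = m × 0.786 × (106.3 − 34.1) = 56.7492 m
m = 9406 / 56.7492 = 166 g

m = 166 g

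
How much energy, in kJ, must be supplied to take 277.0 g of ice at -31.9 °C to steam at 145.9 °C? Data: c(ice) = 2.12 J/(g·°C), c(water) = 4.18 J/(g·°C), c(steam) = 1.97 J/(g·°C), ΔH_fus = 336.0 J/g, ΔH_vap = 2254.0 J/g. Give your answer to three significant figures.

q = 877 kJ

q1 (heat ice -31.9→0.0 °C): 277.0 × 2.12 × 31.9 = 18733 J
q2 (melt at 0 °C): 277.0 × 336.0 = 93072 J
q3 (heat water 0.0→100.0 °C): 277.0 × 4.18 × 100.0 = 115786 J
q4 (vaporize at 100 °C): 277.0 × 2254.0 = 624358 J
q5 (heat steam 100.0→145.9 °C): 277.0 × 1.97 × 45.9 = 25047 J
Total: 18733 + 93072 + 115786 + 624358 + 25047 = 876996 J = 877 kJ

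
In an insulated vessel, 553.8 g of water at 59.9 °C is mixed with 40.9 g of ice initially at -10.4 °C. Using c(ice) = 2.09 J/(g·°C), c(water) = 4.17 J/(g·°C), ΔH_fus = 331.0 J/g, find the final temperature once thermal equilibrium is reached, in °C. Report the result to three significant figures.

Heat to bring ice to 0 °C and melt it: q₁ = 40.9×2.09×10.4 + 40.9×331.0 = 14427 J
Heat the water can supply cooling to 0 °C: 553.8×4.17×59.9 = 138330 J > q₁, so all ice melts.
Energy balance: 553.8×4.17×(59.9 − T) = 14427 + 40.9×4.17×(T − 0)
2309.346(59.9 − T) = 14427 + 170.553 T
138330 − 14427 = 2479.899 T
T = 123903 / 2479.899 = 49.96 °C

T_f = 50.0 °C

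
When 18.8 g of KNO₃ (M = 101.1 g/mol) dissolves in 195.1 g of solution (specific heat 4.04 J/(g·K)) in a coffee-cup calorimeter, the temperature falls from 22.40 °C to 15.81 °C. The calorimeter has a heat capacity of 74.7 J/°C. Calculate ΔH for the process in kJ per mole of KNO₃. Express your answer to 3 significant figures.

|ΔT| = |15.81 − 22.40| = 6.59 °C
|q_surr| = (195.1 × 4.04 + 74.7) × 6.59 = 862.904 × 6.59 = 5687 J
n(KNO₃) = 18.8 / 101.1 = 0.1860 mol
Temperature fell, so q_rxn = +|q_surr| = 5.687 kJ
ΔH = q_rxn / n = 30.58 kJ/mol

ΔH = 30.6 kJ/mol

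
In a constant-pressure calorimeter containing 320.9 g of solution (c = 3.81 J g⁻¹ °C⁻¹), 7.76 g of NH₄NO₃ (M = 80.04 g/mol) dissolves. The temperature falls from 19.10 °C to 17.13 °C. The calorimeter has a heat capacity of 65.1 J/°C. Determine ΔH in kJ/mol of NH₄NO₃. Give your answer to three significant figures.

ΔH = 26.2 kJ/mol

|ΔT| = |17.13 − 19.10| = 1.97 °C
|q_surr| = (320.9 × 3.81 + 65.1) × 1.97 = 1287.729 × 1.97 = 2537 J
n(NH₄NO₃) = 7.76 / 80.04 = 0.09695 mol
Temperature fell, so q_rxn = +|q_surr| = 2.537 kJ
ΔH = q_rxn / n = 26.17 kJ/mol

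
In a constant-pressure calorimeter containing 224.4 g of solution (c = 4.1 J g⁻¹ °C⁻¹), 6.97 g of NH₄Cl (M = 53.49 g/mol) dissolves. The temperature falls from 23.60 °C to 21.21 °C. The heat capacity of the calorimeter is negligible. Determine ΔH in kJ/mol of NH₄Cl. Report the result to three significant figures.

ΔH = 16.9 kJ/mol

|ΔT| = |21.21 − 23.60| = 2.39 °C
|q_surr| = (224.4 × 4.1) × 2.39 = 920.04 × 2.39 = 2199 J
n(NH₄Cl) = 6.97 / 53.49 = 0.1303 mol
Temperature fell, so q_rxn = +|q_surr| = 2.199 kJ
ΔH = q_rxn / n = 16.88 kJ/mol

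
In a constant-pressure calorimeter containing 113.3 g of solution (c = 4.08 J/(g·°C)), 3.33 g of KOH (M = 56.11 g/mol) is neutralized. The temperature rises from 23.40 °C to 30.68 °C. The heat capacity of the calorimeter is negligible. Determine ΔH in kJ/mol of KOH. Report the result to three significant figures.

ΔH = -56.7 kJ/mol

|ΔT| = |30.68 − 23.40| = 7.28 °C
|q_surr| = (113.3 × 4.08) × 7.28 = 462.264 × 7.28 = 3365 J
n(KOH) = 3.33 / 56.11 = 0.05935 mol
Temperature rose, so q_rxn = −|q_surr| = -3.365 kJ
ΔH = q_rxn / n = -56.70 kJ/mol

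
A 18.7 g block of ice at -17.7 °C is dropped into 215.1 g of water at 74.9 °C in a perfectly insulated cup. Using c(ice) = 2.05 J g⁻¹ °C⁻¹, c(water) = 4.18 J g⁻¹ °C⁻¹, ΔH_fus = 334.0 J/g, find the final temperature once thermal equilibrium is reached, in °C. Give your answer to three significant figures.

Heat to bring ice to 0 °C and melt it: q₁ = 18.7×2.05×17.7 + 18.7×334.0 = 6924.3 J
Heat the water can supply cooling to 0 °C: 215.1×4.18×74.9 = 67343.9 J > q₁, so all ice melts.
Energy balance: 215.1×4.18×(74.9 − T) = 6924.3 + 18.7×4.18×(T − 0)
899.118(74.9 − T) = 6924.3 + 78.166 T
67343.9 − 6924.3 = 977.284 T
T = 60419.6 / 977.284 = 61.82 °C

T_f = 61.8 °C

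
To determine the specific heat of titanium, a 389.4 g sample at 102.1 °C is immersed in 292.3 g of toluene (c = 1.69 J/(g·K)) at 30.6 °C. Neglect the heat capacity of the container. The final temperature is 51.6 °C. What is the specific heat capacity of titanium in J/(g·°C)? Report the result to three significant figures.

q_gained = (292.3 × 1.69) × (51.6 − 30.6) = 10374 J
q_lost = 389.4 × c × (102.1 − 51.6) = 19664.7 c
Set equal: c = 10374 / 19664.7 = 0.528 J/(g·°C)

c = 0.528 J/(g·°C)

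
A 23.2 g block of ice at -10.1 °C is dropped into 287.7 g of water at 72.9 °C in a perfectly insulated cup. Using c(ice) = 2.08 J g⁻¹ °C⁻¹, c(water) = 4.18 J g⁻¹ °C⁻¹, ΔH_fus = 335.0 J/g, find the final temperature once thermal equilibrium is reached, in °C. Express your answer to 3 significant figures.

T_f = 61.1 °C

Heat to bring ice to 0 °C and melt it: q₁ = 23.2×2.08×10.1 + 23.2×335.0 = 8259.4 J
Heat the water can supply cooling to 0 °C: 287.7×4.18×72.9 = 87668.5 J > q₁, so all ice melts.
Energy balance: 287.7×4.18×(72.9 − T) = 8259.4 + 23.2×4.18×(T − 0)
1202.586(72.9 − T) = 8259.4 + 96.976 T
87668.5 − 8259.4 = 1299.562 T
T = 79409.1 / 1299.562 = 61.10 °C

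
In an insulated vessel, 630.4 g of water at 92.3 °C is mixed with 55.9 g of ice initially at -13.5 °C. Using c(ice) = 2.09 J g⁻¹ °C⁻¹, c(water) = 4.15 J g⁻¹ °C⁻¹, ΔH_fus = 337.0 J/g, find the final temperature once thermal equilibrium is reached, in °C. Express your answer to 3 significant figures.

Heat to bring ice to 0 °C and melt it: q₁ = 55.9×2.09×13.5 + 55.9×337.0 = 20416 J
Heat the water can supply cooling to 0 °C: 630.4×4.15×92.3 = 241472 J > q₁, so all ice melts.
Energy balance: 630.4×4.15×(92.3 − T) = 20416 + 55.9×4.15×(T − 0)
2616.16(92.3 − T) = 20416 + 231.985 T
241472 − 20416 = 2848.145 T
T = 221056 / 2848.145 = 77.61 °C

T_f = 77.6 °C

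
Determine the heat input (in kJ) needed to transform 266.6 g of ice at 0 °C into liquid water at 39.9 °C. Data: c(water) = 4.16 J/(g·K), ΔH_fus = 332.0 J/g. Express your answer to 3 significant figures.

q = 133 kJ

q1 (melt at 0 °C): 266.6 × 332.0 = 88511 J
q2 (heat water 0.0→39.9 °C): 266.6 × 4.16 × 39.9 = 44251 J
Total: 88511 + 44251 = 132762 J = 133 kJ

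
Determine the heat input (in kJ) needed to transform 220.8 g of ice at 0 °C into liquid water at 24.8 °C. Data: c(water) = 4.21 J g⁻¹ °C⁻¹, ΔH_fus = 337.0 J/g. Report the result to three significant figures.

q1 (melt at 0 °C): 220.8 × 337.0 = 74410 J
q2 (heat water 0.0→24.8 °C): 220.8 × 4.21 × 24.8 = 23053 J
Total: 74410 + 23053 = 97463 J = 97.5 kJ

q = 97.5 kJ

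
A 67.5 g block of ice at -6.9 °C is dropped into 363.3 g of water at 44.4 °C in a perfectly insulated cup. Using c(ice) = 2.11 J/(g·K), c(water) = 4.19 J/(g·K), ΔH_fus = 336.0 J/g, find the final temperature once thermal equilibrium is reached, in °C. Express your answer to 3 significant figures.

T_f = 24.3 °C

Heat to bring ice to 0 °C and melt it: q₁ = 67.5×2.11×6.9 + 67.5×336.0 = 23663 J
Heat the water can supply cooling to 0 °C: 363.3×4.19×44.4 = 67586.9 J > q₁, so all ice melts.
Energy balance: 363.3×4.19×(44.4 − T) = 23663 + 67.5×4.19×(T − 0)
1522.227(44.4 − T) = 23663 + 282.825 T
67586.9 − 23663 = 1805.052 T
T = 43923.9 / 1805.052 = 24.33 °C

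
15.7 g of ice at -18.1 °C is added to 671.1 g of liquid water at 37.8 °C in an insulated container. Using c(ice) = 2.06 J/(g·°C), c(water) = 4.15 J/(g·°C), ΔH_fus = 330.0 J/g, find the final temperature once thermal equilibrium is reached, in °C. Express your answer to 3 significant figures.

T_f = 34.9 °C

Heat to bring ice to 0 °C and melt it: q₁ = 15.7×2.06×18.1 + 15.7×330.0 = 5766.4 J
Heat the water can supply cooling to 0 °C: 671.1×4.15×37.8 = 105275 J > q₁, so all ice melts.
Energy balance: 671.1×4.15×(37.8 − T) = 5766.4 + 15.7×4.15×(T − 0)
2785.065(37.8 − T) = 5766.4 + 65.155 T
105275 − 5766.4 = 2850.220 T
T = 99508.6 / 2850.220 = 34.91 °C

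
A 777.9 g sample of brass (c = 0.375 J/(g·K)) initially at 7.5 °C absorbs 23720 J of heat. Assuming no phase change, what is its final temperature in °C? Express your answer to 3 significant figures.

ΔT = q / (m c) = 23720 / (777.9 × 0.375) = 81.31 °C
T_f = 7.5 + 81.31 = 88.81 °C

T_f = 88.8 °C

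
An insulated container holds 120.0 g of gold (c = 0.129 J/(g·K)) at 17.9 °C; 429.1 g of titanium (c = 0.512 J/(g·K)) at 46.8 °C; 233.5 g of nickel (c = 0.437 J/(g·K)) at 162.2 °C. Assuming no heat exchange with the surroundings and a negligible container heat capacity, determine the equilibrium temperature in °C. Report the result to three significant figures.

T_f = 80.4 °C

Σ mᵢcᵢ(T − Tᵢ) = 0  ⇒  T = Σ mᵢcᵢTᵢ / Σ mᵢcᵢ
Σ mᵢcᵢ = 120.0×0.129 + 429.1×0.512 + 233.5×0.437 = 337.2187
Σ mᵢcᵢTᵢ = 15.48×17.9 + 219.6992×46.8 + 102.0395×162.2 = 27110
T = 27110 / 337.2187 = 80.39 °C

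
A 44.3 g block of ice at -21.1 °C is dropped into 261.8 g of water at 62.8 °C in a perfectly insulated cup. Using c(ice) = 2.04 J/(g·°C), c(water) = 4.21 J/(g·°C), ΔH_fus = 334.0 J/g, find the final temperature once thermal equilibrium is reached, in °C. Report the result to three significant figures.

T_f = 40.7 °C

Heat to bring ice to 0 °C and melt it: q₁ = 44.3×2.04×21.1 + 44.3×334.0 = 16703.05 J
Heat the water can supply cooling to 0 °C: 261.8×4.21×62.8 = 69216.778 J > q₁, so all ice melts.
Energy balance: 261.8×4.21×(62.8 − T) = 16703.05 + 44.3×4.21×(T − 0)
1102.178(62.8 − T) = 16703.05 + 186.503 T
69216.778 − 16703.05 = 1288.681 T
T = 52513.728 / 1288.681 = 40.74998 °C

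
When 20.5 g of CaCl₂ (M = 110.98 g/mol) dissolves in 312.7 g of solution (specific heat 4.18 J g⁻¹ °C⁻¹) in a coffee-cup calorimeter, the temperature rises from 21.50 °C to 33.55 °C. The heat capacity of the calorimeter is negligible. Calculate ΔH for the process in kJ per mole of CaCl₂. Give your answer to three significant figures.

ΔH = -85.3 kJ/mol

|ΔT| = |33.55 − 21.50| = 12.05 °C
|q_surr| = (312.7 × 4.18) × 12.05 = 1307.086 × 12.05 = 15750 J
n(CaCl₂) = 20.5 / 110.98 = 0.1847 mol
Temperature rose, so q_rxn = −|q_surr| = -15.75 kJ
ΔH = q_rxn / n = -85.27 kJ/mol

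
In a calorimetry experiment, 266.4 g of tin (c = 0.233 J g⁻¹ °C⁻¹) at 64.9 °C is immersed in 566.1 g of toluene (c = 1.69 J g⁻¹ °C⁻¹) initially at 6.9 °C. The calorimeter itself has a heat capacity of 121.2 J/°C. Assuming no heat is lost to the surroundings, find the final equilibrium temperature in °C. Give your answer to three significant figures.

T_f = 10.1 °C

Heat lost by tin = heat gained by toluene + calorimeter.
(266.4)(0.233)(64.9 − T) = [(566.1)(1.69) + 121.2](T − 6.9)
62.0712 (64.9 − T) = 1077.909 (T − 6.9)
4028.4 − 62.0712 T = 1077.909 T − 7437.6
11466.0 = 1139.9802 T
T = 10.06 °C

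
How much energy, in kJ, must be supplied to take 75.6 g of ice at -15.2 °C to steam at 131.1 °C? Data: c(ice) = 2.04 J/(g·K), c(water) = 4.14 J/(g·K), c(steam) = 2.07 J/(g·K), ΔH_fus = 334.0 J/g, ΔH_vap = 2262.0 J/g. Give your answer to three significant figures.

q1 (heat ice -15.2→0.0 °C): 75.6 × 2.04 × 15.2 = 2344 J
q2 (melt at 0 °C): 75.6 × 334.0 = 25250 J
q3 (heat water 0.0→100.0 °C): 75.6 × 4.14 × 100.0 = 31298 J
q4 (vaporize at 100 °C): 75.6 × 2262.0 = 171007 J
q5 (heat steam 100.0→131.1 °C): 75.6 × 2.07 × 31.1 = 4867 J
Total: 2344 + 25250 + 31298 + 171007 + 4867 = 234766 J = 235 kJ

q = 235 kJ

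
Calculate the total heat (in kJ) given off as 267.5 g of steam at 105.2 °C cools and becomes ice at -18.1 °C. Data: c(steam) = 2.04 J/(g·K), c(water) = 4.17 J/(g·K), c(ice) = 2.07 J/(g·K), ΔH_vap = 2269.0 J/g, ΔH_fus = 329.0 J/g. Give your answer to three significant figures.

q1 (cool steam 105.2→100 °C): 267.5 × 2.04 × 5.2 = 2838 J
q2 (condense at 100 °C): 267.5 × 2269.0 = 606958 J
q3 (cool water 100→0 °C): 267.5 × 4.17 × 100.0 = 111548 J
q4 (freeze at 0 °C): 267.5 × 329.0 = 88008 J
q5 (cool ice 0→-18.1 °C): 267.5 × 2.07 × 18.1 = 10022 J
Total: 2838 + 606958 + 111548 + 88008 + 10022 = 819374 J = 819 kJ

q = 819 kJ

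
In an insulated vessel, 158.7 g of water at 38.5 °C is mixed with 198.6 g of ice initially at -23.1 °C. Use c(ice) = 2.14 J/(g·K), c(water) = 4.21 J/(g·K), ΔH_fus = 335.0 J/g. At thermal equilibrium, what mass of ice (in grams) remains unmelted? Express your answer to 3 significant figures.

m_ice remaining = 151 g

Heat to warm all ice to 0 °C: 198.6×2.14×23.1 = 9817.6 J
Heat released by water cooling to 0 °C: 158.7×4.21×38.5 = 25723 J
25723 J < 9817.6 + 198.6×335.0 = 76348.6 J, so not all ice melts; final T = 0 °C.
Heat left for melting: 25723 − 9817.6 = 15905.4 J
Mass melted = 15905.4 / 335.0 = 47.48 g
Ice remaining = 198.6 − 47.48 = 151.12 g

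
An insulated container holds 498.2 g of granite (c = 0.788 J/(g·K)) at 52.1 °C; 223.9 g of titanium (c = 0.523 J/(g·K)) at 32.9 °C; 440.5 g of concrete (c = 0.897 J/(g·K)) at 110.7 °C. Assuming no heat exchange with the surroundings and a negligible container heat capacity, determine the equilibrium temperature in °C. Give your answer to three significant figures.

T_f = 75.2 °C

Σ mᵢcᵢ(T − Tᵢ) = 0  ⇒  T = Σ mᵢcᵢTᵢ / Σ mᵢcᵢ
Σ mᵢcᵢ = 498.2×0.788 + 223.9×0.523 + 440.5×0.897 = 904.8098
Σ mᵢcᵢTᵢ = 392.5816×52.1 + 117.0997×32.9 + 395.1285×110.7 = 68047
T = 68047 / 904.8098 = 75.21 °C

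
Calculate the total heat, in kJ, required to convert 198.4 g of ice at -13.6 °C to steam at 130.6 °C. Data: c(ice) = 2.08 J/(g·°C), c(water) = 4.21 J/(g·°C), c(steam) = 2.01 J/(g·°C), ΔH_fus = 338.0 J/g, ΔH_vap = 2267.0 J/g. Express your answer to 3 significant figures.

q = 618 kJ

q1 (heat ice -13.6→0.0 °C): 198.4 × 2.08 × 13.6 = 5612 J
q2 (melt at 0 °C): 198.4 × 338.0 = 67059 J
q3 (heat water 0.0→100.0 °C): 198.4 × 4.21 × 100.0 = 83526 J
q4 (vaporize at 100 °C): 198.4 × 2267.0 = 449773 J
q5 (heat steam 100.0→130.6 °C): 198.4 × 2.01 × 30.6 = 12203 J
Total: 5612 + 67059 + 83526 + 449773 + 12203 = 618173 J = 618 kJ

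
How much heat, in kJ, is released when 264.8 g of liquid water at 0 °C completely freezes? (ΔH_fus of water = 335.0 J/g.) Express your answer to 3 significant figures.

q = m × ΔH_fus = 264.8 × 335.0 = 88710 J = 88.7 kJ

q = 88.7 kJ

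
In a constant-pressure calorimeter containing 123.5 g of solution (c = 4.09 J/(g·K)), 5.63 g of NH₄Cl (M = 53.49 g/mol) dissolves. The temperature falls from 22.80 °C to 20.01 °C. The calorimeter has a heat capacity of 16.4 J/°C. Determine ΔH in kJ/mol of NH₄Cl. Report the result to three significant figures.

ΔH = 13.8 kJ/mol

|ΔT| = |20.01 − 22.80| = 2.79 °C
|q_surr| = (123.5 × 4.09 + 16.4) × 2.79 = 521.515 × 2.79 = 1455 J
n(NH₄Cl) = 5.63 / 53.49 = 0.1053 mol
Temperature fell, so q_rxn = +|q_surr| = 1.455 kJ
ΔH = q_rxn / n = 13.82 kJ/mol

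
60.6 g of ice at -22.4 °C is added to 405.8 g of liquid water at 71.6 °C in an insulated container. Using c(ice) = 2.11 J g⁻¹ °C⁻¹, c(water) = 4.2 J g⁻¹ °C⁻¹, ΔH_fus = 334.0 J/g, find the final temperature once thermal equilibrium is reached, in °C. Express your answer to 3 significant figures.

Heat to bring ice to 0 °C and melt it: q₁ = 60.6×2.11×22.4 + 60.6×334.0 = 23105 J
Heat the water can supply cooling to 0 °C: 405.8×4.2×71.6 = 122032 J > q₁, so all ice melts.
Energy balance: 405.8×4.2×(71.6 − T) = 23105 + 60.6×4.2×(T − 0)
1704.36(71.6 − T) = 23105 + 254.52 T
122032 − 23105 = 1958.88 T
T = 98927 / 1958.88 = 50.50 °C

T_f = 50.5 °C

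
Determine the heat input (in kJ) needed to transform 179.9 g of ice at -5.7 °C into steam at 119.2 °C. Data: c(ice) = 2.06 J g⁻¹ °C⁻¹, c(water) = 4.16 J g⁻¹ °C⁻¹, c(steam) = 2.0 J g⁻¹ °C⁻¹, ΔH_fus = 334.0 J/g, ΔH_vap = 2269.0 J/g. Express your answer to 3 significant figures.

q1 (heat ice -5.7→0.0 °C): 179.9 × 2.06 × 5.7 = 2112 J
q2 (melt at 0 °C): 179.9 × 334.0 = 60087 J
q3 (heat water 0.0→100.0 °C): 179.9 × 4.16 × 100.0 = 74838 J
q4 (vaporize at 100 °C): 179.9 × 2269.0 = 408193 J
q5 (heat steam 100.0→119.2 °C): 179.9 × 2.0 × 19.2 = 6908 J
Total: 2112 + 60087 + 74838 + 408193 + 6908 = 552138 J = 552 kJ

q = 552 kJ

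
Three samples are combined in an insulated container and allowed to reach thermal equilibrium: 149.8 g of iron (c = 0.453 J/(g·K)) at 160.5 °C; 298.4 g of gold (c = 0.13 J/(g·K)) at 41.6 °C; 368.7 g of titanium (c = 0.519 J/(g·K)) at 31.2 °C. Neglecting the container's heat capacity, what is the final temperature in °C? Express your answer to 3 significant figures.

T_f = 62.0 °C

Σ mᵢcᵢ(T − Tᵢ) = 0  ⇒  T = Σ mᵢcᵢTᵢ / Σ mᵢcᵢ
Σ mᵢcᵢ = 149.8×0.453 + 298.4×0.13 + 368.7×0.519 = 298.0067
Σ mᵢcᵢTᵢ = 67.8594×160.5 + 38.792×41.6 + 191.3553×31.2 = 18475
T = 18475 / 298.0067 = 62.00 °C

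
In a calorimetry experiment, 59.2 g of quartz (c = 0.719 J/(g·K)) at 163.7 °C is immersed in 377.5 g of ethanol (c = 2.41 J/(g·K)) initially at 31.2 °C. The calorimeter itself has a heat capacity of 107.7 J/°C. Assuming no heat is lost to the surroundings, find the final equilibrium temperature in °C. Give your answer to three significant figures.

T_f = 36.5 °C

Heat lost by quartz = heat gained by ethanol + calorimeter.
(59.2)(0.719)(163.7 − T) = [(377.5)(2.41) + 107.7](T − 31.2)
42.5648 (163.7 − T) = 1017.475 (T − 31.2)
6967.9 − 42.5648 T = 1017.475 T − 31745
38712.9 = 1060.0398 T
T = 36.52 °C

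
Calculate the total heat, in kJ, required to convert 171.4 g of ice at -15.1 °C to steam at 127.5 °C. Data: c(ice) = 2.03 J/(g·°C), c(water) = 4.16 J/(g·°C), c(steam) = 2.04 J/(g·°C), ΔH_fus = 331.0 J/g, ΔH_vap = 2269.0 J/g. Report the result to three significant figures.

q = 532 kJ

q1 (heat ice -15.1→0.0 °C): 171.4 × 2.03 × 15.1 = 5254 J
q2 (melt at 0 °C): 171.4 × 331.0 = 56733 J
q3 (heat water 0.0→100.0 °C): 171.4 × 4.16 × 100.0 = 71302 J
q4 (vaporize at 100 °C): 171.4 × 2269.0 = 388907 J
q5 (heat steam 100.0→127.5 °C): 171.4 × 2.04 × 27.5 = 9616 J
Total: 5254 + 56733 + 71302 + 388907 + 9616 = 531812 J = 532 kJ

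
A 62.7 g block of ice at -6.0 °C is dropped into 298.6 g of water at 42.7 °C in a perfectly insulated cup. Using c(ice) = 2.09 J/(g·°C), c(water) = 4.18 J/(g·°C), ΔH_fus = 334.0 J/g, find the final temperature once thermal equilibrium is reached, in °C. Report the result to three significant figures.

T_f = 20.9 °C

Heat to bring ice to 0 °C and melt it: q₁ = 62.7×2.09×6.0 + 62.7×334.0 = 21728 J
Heat the water can supply cooling to 0 °C: 298.6×4.18×42.7 = 53295.9 J > q₁, so all ice melts.
Energy balance: 298.6×4.18×(42.7 − T) = 21728 + 62.7×4.18×(T − 0)
1248.148(42.7 − T) = 21728 + 262.086 T
53295.9 − 21728 = 1510.234 T
T = 31567.9 / 1510.234 = 20.90 °C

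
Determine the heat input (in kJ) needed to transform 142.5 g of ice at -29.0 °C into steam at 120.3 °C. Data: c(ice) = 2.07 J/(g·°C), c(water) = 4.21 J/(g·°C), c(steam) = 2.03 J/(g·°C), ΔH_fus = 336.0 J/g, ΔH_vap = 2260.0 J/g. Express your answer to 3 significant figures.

q = 444 kJ

q1 (heat ice -29.0→0.0 °C): 142.5 × 2.07 × 29.0 = 8554 J
q2 (melt at 0 °C): 142.5 × 336.0 = 47880 J
q3 (heat water 0.0→100.0 °C): 142.5 × 4.21 × 100.0 = 59993 J
q4 (vaporize at 100 °C): 142.5 × 2260.0 = 322050 J
q5 (heat steam 100.0→120.3 °C): 142.5 × 2.03 × 20.3 = 5872 J
Total: 8554 + 47880 + 59993 + 322050 + 5872 = 444349 J = 444 kJ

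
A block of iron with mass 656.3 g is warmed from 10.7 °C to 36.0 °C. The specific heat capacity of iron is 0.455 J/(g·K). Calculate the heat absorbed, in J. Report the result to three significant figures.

q = m c ΔT = 656.3 × 0.455 × (36.0 − 10.7)
q = 656.3 × 0.455 × 25.3 = 7554.997 J

q = 7550 J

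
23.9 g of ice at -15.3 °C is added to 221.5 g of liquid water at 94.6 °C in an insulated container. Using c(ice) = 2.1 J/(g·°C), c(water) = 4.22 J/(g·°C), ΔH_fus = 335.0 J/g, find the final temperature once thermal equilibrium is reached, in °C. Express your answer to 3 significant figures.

Heat to bring ice to 0 °C and melt it: q₁ = 23.9×2.1×15.3 + 23.9×335.0 = 8774.4 J
Heat the water can supply cooling to 0 °C: 221.5×4.22×94.6 = 88425.5 J > q₁, so all ice melts.
Energy balance: 221.5×4.22×(94.6 − T) = 8774.4 + 23.9×4.22×(T − 0)
934.73(94.6 − T) = 8774.4 + 100.858 T
88425.5 − 8774.4 = 1035.588 T
T = 79651.1 / 1035.588 = 76.91 °C

T_f = 76.9 °C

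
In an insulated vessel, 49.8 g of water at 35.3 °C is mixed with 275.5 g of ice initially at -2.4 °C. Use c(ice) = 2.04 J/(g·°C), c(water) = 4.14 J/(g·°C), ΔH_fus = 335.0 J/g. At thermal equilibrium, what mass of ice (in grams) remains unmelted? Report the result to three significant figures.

Heat to warm all ice to 0 °C: 275.5×2.04×2.4 = 1348.8 J
Heat released by water cooling to 0 °C: 49.8×4.14×35.3 = 7277.9 J
7277.9 J < 1348.8 + 275.5×335.0 = 93641.3 J, so not all ice melts; final T = 0 °C.
Heat left for melting: 7277.9 − 1348.8 = 5929.1 J
Mass melted = 5929.1 / 335.0 = 17.70 g
Ice remaining = 275.5 − 17.70 = 257.80 g

m_ice remaining = 258 g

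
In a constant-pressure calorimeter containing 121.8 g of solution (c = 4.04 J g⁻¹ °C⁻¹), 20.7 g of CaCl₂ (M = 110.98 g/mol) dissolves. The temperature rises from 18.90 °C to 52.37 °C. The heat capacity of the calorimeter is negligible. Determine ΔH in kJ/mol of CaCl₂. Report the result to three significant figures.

|ΔT| = |52.37 − 18.90| = 33.47 °C
|q_surr| = (121.8 × 4.04) × 33.47 = 492.072 × 33.47 = 16470 J
n(CaCl₂) = 20.7 / 110.98 = 0.1865 mol
Temperature rose, so q_rxn = −|q_surr| = -16.47 kJ
ΔH = q_rxn / n = -88.31 kJ/mol

ΔH = -88.3 kJ/mol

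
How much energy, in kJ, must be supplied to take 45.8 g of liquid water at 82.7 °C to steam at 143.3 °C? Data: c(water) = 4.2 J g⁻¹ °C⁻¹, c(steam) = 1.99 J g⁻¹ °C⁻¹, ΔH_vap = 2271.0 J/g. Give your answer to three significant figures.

q1 (heat water 82.7→100.0 °C): 45.8 × 4.2 × 17.3 = 3328 J
q2 (vaporize at 100 °C): 45.8 × 2271.0 = 104012 J
q3 (heat steam 100.0→143.3 °C): 45.8 × 1.99 × 43.3 = 3946 J
Total: 3328 + 104012 + 3946 = 111286 J = 111 kJ

q = 111 kJ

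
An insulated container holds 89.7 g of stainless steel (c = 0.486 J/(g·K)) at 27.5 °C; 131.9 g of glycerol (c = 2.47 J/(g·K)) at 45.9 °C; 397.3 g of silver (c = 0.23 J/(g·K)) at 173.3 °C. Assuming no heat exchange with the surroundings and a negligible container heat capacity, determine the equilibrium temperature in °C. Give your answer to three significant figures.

T_f = 69.4 °C

Σ mᵢcᵢ(T − Tᵢ) = 0  ⇒  T = Σ mᵢcᵢTᵢ / Σ mᵢcᵢ
Σ mᵢcᵢ = 89.7×0.486 + 131.9×2.47 + 397.3×0.23 = 460.7662
Σ mᵢcᵢTᵢ = 43.5942×27.5 + 325.793×45.9 + 91.379×173.3 = 31989
T = 31989 / 460.7662 = 69.43 °C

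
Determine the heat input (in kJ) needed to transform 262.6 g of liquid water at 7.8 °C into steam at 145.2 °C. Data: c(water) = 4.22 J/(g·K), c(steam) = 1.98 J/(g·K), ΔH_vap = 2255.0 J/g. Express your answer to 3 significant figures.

q1 (heat water 7.8→100.0 °C): 262.6 × 4.22 × 92.2 = 102173 J
q2 (vaporize at 100 °C): 262.6 × 2255.0 = 592163 J
q3 (heat steam 100.0→145.2 °C): 262.6 × 1.98 × 45.2 = 23502 J
Total: 102173 + 592163 + 23502 = 717838 J = 718 kJ

q = 718 kJ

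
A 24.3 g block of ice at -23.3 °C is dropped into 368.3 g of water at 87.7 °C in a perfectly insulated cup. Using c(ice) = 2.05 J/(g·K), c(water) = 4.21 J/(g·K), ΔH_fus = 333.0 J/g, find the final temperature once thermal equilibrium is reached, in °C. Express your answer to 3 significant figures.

Heat to bring ice to 0 °C and melt it: q₁ = 24.3×2.05×23.3 + 24.3×333.0 = 9252.6 J
Heat the water can supply cooling to 0 °C: 368.3×4.21×87.7 = 135983 J > q₁, so all ice melts.
Energy balance: 368.3×4.21×(87.7 − T) = 9252.6 + 24.3×4.21×(T − 0)
1550.543(87.7 − T) = 9252.6 + 102.303 T
135983 − 9252.6 = 1652.846 T
T = 126730.4 / 1652.846 = 76.67 °C

T_f = 76.7 °C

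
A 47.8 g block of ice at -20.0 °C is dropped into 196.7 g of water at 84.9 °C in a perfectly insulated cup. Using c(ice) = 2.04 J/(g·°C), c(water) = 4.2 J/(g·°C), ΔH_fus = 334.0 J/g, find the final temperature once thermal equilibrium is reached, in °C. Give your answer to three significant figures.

T_f = 50.9 °C

Heat to bring ice to 0 °C and melt it: q₁ = 47.8×2.04×20.0 + 47.8×334.0 = 17915 J
Heat the water can supply cooling to 0 °C: 196.7×4.2×84.9 = 70139.3 J > q₁, so all ice melts.
Energy balance: 196.7×4.2×(84.9 − T) = 17915 + 47.8×4.2×(T − 0)
826.14(84.9 − T) = 17915 + 200.76 T
70139.3 − 17915 = 1026.90 T
T = 52224.3 / 1026.90 = 50.86 °C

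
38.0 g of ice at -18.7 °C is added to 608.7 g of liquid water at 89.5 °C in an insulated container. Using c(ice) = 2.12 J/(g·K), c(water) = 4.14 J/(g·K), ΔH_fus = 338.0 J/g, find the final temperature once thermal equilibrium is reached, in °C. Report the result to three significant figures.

T_f = 78.9 °C

Heat to bring ice to 0 °C and melt it: q₁ = 38.0×2.12×18.7 + 38.0×338.0 = 14350 J
Heat the water can supply cooling to 0 °C: 608.7×4.14×89.5 = 225542 J > q₁, so all ice melts.
Energy balance: 608.7×4.14×(89.5 − T) = 14350 + 38.0×4.14×(T − 0)
2520.018(89.5 − T) = 14350 + 157.32 T
225542 − 14350 = 2677.338 T
T = 211192 / 2677.338 = 78.88 °C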